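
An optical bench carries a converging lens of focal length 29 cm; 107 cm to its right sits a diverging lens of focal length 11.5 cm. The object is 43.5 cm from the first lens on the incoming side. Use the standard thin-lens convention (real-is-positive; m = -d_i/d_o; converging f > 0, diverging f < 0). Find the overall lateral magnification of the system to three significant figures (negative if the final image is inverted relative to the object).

-0.730

First lens: d_i1 = 1/(1/29 - 1/43.5) = 87.000 cm.
m_1 = -(87.000)/43.5 = -2.0000.
The intermediate image is 87.000 cm to the right of lens 1, so d_o2 = L - d_i1 = 107 - 87.000 = 20.000 cm.
Second lens: d_i2 = 1/(1/(-11.5) - 1/(20.000)) = -7.302 cm.
m_2 = -(-7.302)/(20.000) = 0.3651.
Overall magnification: m = m_1 m_2 = -0.7302.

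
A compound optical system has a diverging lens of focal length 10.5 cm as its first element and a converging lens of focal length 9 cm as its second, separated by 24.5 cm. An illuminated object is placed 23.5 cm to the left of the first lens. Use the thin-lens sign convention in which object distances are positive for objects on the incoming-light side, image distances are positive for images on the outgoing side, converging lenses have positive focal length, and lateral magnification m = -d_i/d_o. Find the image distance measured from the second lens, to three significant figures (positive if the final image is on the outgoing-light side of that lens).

First lens: d_i1 = 1/(1/(-10.5) - 1/23.5) = -7.257 cm.
With d_i1 < 0 the first image is virtual and lies on the object side; the object distance for lens 2 is d_o2 = 24.5 - (-7.257) = 31.757 cm.
Second lens: d_i2 = 1/(1/9 - 1/(31.757)) = 12.559 cm.

12.6 cm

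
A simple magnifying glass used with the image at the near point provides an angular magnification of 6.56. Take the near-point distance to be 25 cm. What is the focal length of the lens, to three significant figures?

For the image at the near point, M = 1 + D/f.
f = D/(M - 1) = 25/(6.56 - 1) = 4.496 cm.

4.50 cm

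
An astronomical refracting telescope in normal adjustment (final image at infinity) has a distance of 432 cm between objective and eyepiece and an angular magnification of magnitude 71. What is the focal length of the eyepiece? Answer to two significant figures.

In normal adjustment the tube length equals f_obj + f_eye and |M| = f_obj/f_eye.
So f_obj = 71 f_eye and 71 f_eye + f_eye = 432 cm, giving f_eye = 432/72 = 6.000 cm and f_obj = 426.000 cm.

6.0 cm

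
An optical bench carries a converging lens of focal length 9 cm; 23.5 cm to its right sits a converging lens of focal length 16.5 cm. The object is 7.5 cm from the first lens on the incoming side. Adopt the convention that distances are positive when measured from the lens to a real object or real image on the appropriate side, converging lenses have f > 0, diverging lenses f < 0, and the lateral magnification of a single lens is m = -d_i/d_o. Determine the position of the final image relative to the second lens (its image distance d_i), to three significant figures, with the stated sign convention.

21.7 cm

Lens 1: 1/d_i1 = 1/f_1 - 1/d_o1 = 1/9 - 1/7.5 = -0.02222 cm^-1, so d_i1 = -45.000 cm.
With d_i1 < 0 the first image is virtual and lies on the object side; the object distance for lens 2 is d_o2 = 23.5 - (-45.000) = 68.500 cm.
Lens 2: 1/d_i2 = 1/f_2 - 1/d_o2 = 1/16.5 - 1/(68.500) = 0.04601 cm^-1, so d_i2 = 21.736 cm.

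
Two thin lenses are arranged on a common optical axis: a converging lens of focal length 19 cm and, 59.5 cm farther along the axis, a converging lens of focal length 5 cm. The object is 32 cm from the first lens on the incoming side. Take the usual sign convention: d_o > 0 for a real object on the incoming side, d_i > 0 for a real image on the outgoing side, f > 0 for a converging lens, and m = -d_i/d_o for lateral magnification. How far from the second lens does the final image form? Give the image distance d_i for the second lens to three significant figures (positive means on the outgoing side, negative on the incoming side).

8.23 cm

First lens: d_i1 = 1/(1/19 - 1/32) = 46.769 cm.
That image sits 12.731 cm in front of the second lens, so d_o2 = 12.731 cm.
Second lens: d_i2 = 1/(1/5 - 1/(12.731)) = 8.234 cm.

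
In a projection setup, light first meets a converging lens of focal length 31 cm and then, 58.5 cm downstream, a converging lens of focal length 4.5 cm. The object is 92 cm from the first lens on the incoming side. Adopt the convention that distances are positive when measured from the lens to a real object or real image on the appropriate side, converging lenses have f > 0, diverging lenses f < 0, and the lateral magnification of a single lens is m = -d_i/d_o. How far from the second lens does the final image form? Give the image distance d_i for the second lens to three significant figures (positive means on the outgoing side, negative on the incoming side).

7.29 cm

Lens 1: 1/d_i1 = 1/f_1 - 1/d_o1 = 1/31 - 1/92 = 0.02139 cm^-1, so d_i1 = 46.754 cm.
Object distance for lens 2: d_o2 = 58.5 - 46.754 = 11.746 cm.
Lens 2: 1/d_i2 = 1/f_2 - 1/d_o2 = 1/4.5 - 1/(11.746) = 0.13709 cm^-1, so d_i2 = 7.295 cm.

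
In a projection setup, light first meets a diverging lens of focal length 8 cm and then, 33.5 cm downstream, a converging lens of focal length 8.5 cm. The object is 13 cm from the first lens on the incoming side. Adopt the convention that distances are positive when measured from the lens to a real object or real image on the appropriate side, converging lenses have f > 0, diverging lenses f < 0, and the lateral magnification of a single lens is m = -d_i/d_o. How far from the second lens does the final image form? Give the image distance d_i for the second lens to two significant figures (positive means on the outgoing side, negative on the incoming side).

Applying the thin-lens equation to the first lens, 1/(-8) = 1/13 + 1/d_i1, which gives d_i1 = -4.952 cm.
The intermediate image is virtual, 4.952 cm to the left of lens 1, so d_o2 = L - d_i1 = 33.5 - (-4.952) = 38.452 cm.
Applying the thin-lens equation again with f_2 = 8.5 cm and d_o2 = 38.452 cm gives d_i2 = 10.912 cm.

11 cm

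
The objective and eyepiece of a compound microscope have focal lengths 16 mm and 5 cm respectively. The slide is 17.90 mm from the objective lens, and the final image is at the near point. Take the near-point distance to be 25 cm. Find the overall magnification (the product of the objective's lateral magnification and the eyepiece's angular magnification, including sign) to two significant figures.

-51

Convert to cm: f_obj = 16 mm = 1.6 cm; d_o = 17.90 mm = 1.79 cm.
Objective: 1/d_i = 1/f_obj - 1/d_o = 1/1.6 - 1/1.79 = 0.06634 cm^-1, so d_i = 15.074 cm.
m_obj = -d_i/d_o = -15.074/1.79 = -8.421.
Eyepiece angular magnification (image at near point): M_eye = 1 + D/f_e = 1 + 25/5 = 6.000.
Overall M = m_obj x M_eye = (-8.421)(6.000) = -50.53.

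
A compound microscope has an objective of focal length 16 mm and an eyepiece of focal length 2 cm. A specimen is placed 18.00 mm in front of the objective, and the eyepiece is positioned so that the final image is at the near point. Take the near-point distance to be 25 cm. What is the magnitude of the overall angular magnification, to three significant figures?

Convert to cm: f_obj = 16 mm = 1.6 cm; d_o = 18.00 mm = 1.80 cm.
Objective: 1/d_i = 1/f_obj - 1/d_o = 1/1.6 - 1/1.80 = 0.06944 cm^-1, so d_i = 14.400 cm.
m_obj = -d_i/d_o = -14.400/1.80 = -8.000.
Eyepiece angular magnification (image at near point): M_eye = 1 + D/f_e = 1 + 25/2 = 13.500.
Overall M = m_obj x M_eye = (-8.000)(13.500) = -108.00.
|M| = 108.00.

108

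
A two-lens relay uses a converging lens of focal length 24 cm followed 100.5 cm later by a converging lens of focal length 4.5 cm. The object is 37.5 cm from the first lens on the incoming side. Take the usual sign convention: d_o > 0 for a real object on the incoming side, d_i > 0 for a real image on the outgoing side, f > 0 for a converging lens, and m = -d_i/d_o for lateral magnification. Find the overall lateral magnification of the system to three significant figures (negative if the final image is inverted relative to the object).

0.273

First lens: d_i1 = 1/(1/24 - 1/37.5) = 66.667 cm.
m_1 = -(66.667)/37.5 = -1.7778.
That image sits 33.833 cm in front of the second lens, so d_o2 = 33.833 cm.
Second lens: d_i2 = 1/(1/4.5 - 1/(33.833)) = 5.190 cm.
m_2 = -(5.190)/(33.833) = -0.1534.
The system's lateral magnification is m_1 m_2 = (-1.7778)(-0.1534) = 0.2727.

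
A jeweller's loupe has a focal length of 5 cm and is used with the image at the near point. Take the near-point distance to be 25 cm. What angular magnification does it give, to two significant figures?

M = 1 + D/f = 1 + 25/5 = 6.000.

6.0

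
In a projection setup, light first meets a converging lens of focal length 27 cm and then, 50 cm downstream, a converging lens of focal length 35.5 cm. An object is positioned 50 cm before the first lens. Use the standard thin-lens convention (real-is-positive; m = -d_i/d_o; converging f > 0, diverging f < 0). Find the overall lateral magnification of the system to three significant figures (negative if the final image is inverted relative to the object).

-0.943

Applying the thin-lens equation to the first lens, 1/27 = 1/50 + 1/d_i1, which gives d_i1 = 58.696 cm.
Its lateral magnification is m_1 = -d_i1/d_o1 = -(58.696)/50 = -1.1739.
This image would form 58.696 cm past lens 1, i.e. 8.696 cm beyond lens 2, so it is a virtual object for lens 2: d_o2 = 50 - 58.696 = -8.696 cm.
Applying the thin-lens equation again with f_2 = 35.5 cm and d_o2 = -8.696 cm gives d_i2 = 6.985 cm.
m_2 = -(6.985)/(-8.696) = 0.8032.
The system's lateral magnification is m_1 m_2 = (-1.1739)(0.8032) = -0.9429.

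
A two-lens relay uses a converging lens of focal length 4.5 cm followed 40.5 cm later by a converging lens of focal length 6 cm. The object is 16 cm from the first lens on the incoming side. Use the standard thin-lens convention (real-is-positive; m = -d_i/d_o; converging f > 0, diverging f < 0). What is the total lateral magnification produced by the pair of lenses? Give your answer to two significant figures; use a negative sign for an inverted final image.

Applying the thin-lens equation to the first lens, 1/4.5 = 1/16 + 1/d_i1, which gives d_i1 = 6.261 cm.
Its lateral magnification is m_1 = -d_i1/d_o1 = -(6.261)/16 = -0.3913.
Object distance for lens 2: d_o2 = 40.5 - 6.261 = 34.239 cm.
Applying the thin-lens equation again with f_2 = 6 cm and d_o2 = 34.239 cm gives d_i2 = 7.275 cm.
m_2 = -(7.275)/(34.239) = -0.2125.
Overall magnification: m = m_1 m_2 = 0.0831.

0.083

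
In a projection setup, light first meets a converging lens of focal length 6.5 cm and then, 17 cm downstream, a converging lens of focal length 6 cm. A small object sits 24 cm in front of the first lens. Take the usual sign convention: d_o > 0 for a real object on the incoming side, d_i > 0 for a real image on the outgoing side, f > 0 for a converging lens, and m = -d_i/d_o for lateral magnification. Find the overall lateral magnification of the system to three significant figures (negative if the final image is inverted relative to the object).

1.07

First lens: d_i1 = 1/(1/6.5 - 1/24) = 8.914 cm.
m_1 = -(8.914)/24 = -0.3714.
The intermediate image is 8.914 cm to the right of lens 1, so d_o2 = L - d_i1 = 17 - 8.914 = 8.086 cm.
Second lens: d_i2 = 1/(1/6 - 1/(8.086)) = 23.260 cm.
m_2 = -(23.260)/(8.086) = -2.8767.
Overall magnification: m = m_1 m_2 = 1.0685.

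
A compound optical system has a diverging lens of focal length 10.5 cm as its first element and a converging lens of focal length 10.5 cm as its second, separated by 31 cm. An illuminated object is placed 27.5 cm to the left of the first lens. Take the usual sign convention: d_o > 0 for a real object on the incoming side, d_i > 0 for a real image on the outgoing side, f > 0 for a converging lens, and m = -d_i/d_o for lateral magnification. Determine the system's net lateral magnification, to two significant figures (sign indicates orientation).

Applying the thin-lens equation to the first lens, 1/(-10.5) = 1/27.5 + 1/d_i1, which gives d_i1 = -7.599 cm.
Its lateral magnification is m_1 = -d_i1/d_o1 = -(-7.599)/27.5 = 0.2763.
With d_i1 < 0 the first image is virtual and lies on the object side; the object distance for lens 2 is d_o2 = 31 - (-7.599) = 38.599 cm.
Applying the thin-lens equation again with f_2 = 10.5 cm and d_o2 = 38.599 cm gives d_i2 = 14.424 cm.
m_2 = -(14.424)/(38.599) = -0.3737.
The system's lateral magnification is m_1 m_2 = (0.2763)(-0.3737) = -0.1033.

-0.10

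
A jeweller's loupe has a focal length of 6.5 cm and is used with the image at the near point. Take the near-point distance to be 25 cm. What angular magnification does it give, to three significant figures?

M = 1 + D/f = 1 + 25/6.5 = 4.846.

4.85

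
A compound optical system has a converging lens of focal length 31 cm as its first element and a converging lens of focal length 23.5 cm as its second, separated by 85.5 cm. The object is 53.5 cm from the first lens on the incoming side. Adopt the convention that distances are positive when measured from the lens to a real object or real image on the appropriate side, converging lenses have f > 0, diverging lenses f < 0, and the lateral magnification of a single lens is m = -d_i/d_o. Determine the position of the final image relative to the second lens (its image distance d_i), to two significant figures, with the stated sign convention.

First lens: d_i1 = 1/(1/31 - 1/53.5) = 73.711 cm.
The intermediate image is 73.711 cm to the right of lens 1, so d_o2 = L - d_i1 = 85.5 - 73.711 = 11.789 cm.
Second lens: d_i2 = 1/(1/23.5 - 1/(11.789)) = -23.656 cm.

-24 cm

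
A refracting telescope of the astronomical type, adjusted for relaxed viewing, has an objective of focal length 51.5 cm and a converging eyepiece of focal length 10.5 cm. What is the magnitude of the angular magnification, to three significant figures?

4.90

|M| = f_obj/|f_eye| = 51.5/10.5 = 4.905.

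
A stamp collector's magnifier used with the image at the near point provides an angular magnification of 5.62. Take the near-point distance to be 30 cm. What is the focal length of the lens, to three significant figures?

For the image at the near point, M = 1 + D/f.
f = D/(M - 1) = 30/(5.62 - 1) = 6.494 cm.

6.49 cm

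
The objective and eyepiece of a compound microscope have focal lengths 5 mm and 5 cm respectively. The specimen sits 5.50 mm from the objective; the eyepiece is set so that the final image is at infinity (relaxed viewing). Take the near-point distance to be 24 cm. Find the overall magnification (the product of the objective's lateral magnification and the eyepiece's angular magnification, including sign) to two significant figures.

-48

Convert to cm: f_obj = 5 mm = 0.5 cm; d_o = 5.50 mm = 0.55 cm.
Objective: 1/d_i = 1/f_obj - 1/d_o = 1/0.5 - 1/0.55 = 0.18182 cm^-1, so d_i = 5.500 cm.
m_obj = -d_i/d_o = -5.500/0.55 = -10.000.
Eyepiece angular magnification (image at infinity): M_eye = D/f_e = 24/5 = 4.800.
Overall M = m_obj x M_eye = (-10.000)(4.800) = -48.00.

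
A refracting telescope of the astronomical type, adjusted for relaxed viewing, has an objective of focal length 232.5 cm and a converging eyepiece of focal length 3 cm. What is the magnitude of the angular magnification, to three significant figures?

77.5

|M| = f_obj/|f_eye| = 232.5/3 = 77.500.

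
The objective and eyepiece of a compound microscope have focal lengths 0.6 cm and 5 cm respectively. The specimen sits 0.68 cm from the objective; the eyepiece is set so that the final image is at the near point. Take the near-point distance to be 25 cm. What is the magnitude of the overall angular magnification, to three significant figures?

Objective: 1/d_i = 1/f_obj - 1/d_o = 1/0.6 - 1/0.68 = 0.19608 cm^-1, so d_i = 5.100 cm.
m_obj = -d_i/d_o = -5.100/0.68 = -7.500.
Eyepiece angular magnification (image at near point): M_eye = 1 + D/f_e = 1 + 25/5 = 6.000.
Overall M = m_obj x M_eye = (-7.500)(6.000) = -45.00.
|M| = 45.00.

45.0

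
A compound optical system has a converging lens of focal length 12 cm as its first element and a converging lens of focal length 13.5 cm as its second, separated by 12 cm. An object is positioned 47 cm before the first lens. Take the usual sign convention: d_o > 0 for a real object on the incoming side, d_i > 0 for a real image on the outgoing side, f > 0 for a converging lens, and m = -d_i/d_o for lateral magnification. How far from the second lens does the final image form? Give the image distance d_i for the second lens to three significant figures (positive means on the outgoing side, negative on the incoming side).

First lens: d_i1 = 1/(1/12 - 1/47) = 16.114 cm.
Since 16.114 cm > 12 cm, the first image lies past the second lens and serves as a virtual object: d_o2 = L - d_i1 = -4.114 cm.
Second lens: d_i2 = 1/(1/13.5 - 1/(-4.114)) = 3.153 cm.

3.15 cm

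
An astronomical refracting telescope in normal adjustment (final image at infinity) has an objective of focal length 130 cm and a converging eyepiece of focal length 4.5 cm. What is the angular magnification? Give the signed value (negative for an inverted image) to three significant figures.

M = -f_obj/f_eye = -130/(4.5) = -28.889.

-28.9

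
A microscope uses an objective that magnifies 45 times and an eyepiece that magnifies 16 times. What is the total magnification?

The overall magnification of a compound microscope is the product of the objective and eyepiece magnifications:
M = M_obj x M_eye = 45 x 16 = 720.

720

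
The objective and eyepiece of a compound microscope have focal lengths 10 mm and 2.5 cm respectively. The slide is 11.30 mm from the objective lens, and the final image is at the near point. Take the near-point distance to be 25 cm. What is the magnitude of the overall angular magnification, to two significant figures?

85

Convert to cm: f_obj = 10 mm = 1 cm; d_o = 11.30 mm = 1.13 cm.
Objective: 1/d_i = 1/f_obj - 1/d_o = 1/1 - 1/1.13 = 0.11504 cm^-1, so d_i = 8.692 cm.
m_obj = -d_i/d_o = -8.692/1.13 = -7.692.
Eyepiece angular magnification (image at near point): M_eye = 1 + D/f_e = 1 + 25/2.5 = 11.000.
Overall M = m_obj x M_eye = (-7.692)(11.000) = -84.62.
|M| = 84.62.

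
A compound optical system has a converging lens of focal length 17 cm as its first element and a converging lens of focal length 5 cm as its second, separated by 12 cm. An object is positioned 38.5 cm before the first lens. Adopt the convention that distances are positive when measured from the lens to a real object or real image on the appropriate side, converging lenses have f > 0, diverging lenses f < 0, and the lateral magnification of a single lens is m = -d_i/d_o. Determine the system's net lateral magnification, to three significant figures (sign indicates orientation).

-0.169

First lens: d_i1 = 1/(1/17 - 1/38.5) = 30.442 cm.
m_1 = -(30.442)/38.5 = -0.7907.
This image would form 30.442 cm past lens 1, i.e. 18.442 cm beyond lens 2, so it is a virtual object for lens 2: d_o2 = 12 - 30.442 = -18.442 cm.
Second lens: d_i2 = 1/(1/5 - 1/(-18.442)) = 3.934 cm.
m_2 = -(3.934)/(-18.442) = 0.2133.
The system's lateral magnification is m_1 m_2 = (-0.7907)(0.2133) = -0.1687.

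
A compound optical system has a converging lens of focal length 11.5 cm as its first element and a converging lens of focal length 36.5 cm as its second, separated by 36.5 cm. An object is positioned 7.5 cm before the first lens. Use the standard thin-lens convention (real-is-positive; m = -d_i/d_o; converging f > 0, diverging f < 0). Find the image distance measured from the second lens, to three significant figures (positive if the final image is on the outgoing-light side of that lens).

Applying the thin-lens equation to the first lens, 1/11.5 = 1/7.5 + 1/d_i1, which gives d_i1 = -21.562 cm.
With d_i1 < 0 the first image is virtual and lies on the object side; the object distance for lens 2 is d_o2 = 36.5 - (-21.562) = 58.062 cm.
Applying the thin-lens equation again with f_2 = 36.5 cm and d_o2 = 58.062 cm gives d_i2 = 98.286 cm.

98.3 cm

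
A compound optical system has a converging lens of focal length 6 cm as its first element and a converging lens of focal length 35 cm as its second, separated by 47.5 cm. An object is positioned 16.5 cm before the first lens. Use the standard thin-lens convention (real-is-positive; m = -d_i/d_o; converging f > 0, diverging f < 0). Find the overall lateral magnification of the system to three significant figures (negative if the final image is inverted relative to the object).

Lens 1: 1/d_i1 = 1/f_1 - 1/d_o1 = 1/6 - 1/16.5 = 0.10606 cm^-1, so d_i1 = 9.429 cm.
m_1 = -(9.429)/16.5 = -0.5714.
The intermediate image is 9.429 cm to the right of lens 1, so d_o2 = L - d_i1 = 47.5 - 9.429 = 38.071 cm.
Lens 2: 1/d_i2 = 1/f_2 - 1/d_o2 = 1/35 - 1/(38.071) = 0.00231 cm^-1, so d_i2 = 433.837 cm.
m_2 = -(433.837)/(38.071) = -11.3953.
Overall magnification: m = m_1 m_2 = 6.5116.

6.51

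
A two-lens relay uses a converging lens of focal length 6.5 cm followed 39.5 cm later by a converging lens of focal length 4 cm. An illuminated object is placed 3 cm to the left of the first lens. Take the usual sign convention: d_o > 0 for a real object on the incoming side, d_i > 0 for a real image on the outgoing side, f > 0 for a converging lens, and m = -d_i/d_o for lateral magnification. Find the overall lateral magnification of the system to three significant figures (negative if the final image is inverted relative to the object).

First lens: d_i1 = 1/(1/6.5 - 1/3) = -5.571 cm.
m_1 = -(-5.571)/3 = 1.8571.
With d_i1 < 0 the first image is virtual and lies on the object side; the object distance for lens 2 is d_o2 = 39.5 - (-5.571) = 45.071 cm.
Second lens: d_i2 = 1/(1/4 - 1/(45.071)) = 4.390 cm.
m_2 = -(4.390)/(45.071) = -0.0974.
Overall magnification: m = m_1 m_2 = -0.1809.

-0.181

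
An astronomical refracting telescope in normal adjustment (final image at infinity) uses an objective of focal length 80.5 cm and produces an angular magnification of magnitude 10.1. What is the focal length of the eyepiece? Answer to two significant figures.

|M| = f_obj/f_eye, so f_eye = f_obj/|M| = 80.5/10.1 = 7.970 cm.

8.0 cm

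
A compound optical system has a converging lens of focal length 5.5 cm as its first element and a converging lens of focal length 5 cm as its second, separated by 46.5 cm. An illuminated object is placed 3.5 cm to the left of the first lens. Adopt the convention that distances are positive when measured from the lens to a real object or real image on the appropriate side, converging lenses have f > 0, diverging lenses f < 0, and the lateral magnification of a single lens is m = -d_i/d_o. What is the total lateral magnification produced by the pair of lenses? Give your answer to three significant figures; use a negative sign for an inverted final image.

Applying the thin-lens equation to the first lens, 1/5.5 = 1/3.5 + 1/d_i1, which gives d_i1 = -9.625 cm.
Its lateral magnification is m_1 = -d_i1/d_o1 = -(-9.625)/3.5 = 2.7500.
The intermediate image is virtual, 9.625 cm to the left of lens 1, so d_o2 = L - d_i1 = 46.5 - (-9.625) = 56.125 cm.
Applying the thin-lens equation again with f_2 = 5 cm and d_o2 = 56.125 cm gives d_i2 = 5.489 cm.
m_2 = -(5.489)/(56.125) = -0.0978.
Overall magnification: m = m_1 m_2 = -0.2689.

-0.269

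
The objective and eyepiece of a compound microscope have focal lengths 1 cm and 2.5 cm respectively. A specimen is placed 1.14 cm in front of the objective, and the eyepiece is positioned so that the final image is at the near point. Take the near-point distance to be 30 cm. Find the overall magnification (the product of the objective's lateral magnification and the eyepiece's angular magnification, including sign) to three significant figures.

Objective: 1/d_i = 1/f_obj - 1/d_o = 1/1 - 1/1.14 = 0.12281 cm^-1, so d_i = 8.143 cm.
m_obj = -d_i/d_o = -8.143/1.14 = -7.143.
Eyepiece angular magnification (image at near point): M_eye = 1 + D/f_e = 1 + 30/2.5 = 13.000.
Overall M = m_obj x M_eye = (-7.143)(13.000) = -92.86.

-92.9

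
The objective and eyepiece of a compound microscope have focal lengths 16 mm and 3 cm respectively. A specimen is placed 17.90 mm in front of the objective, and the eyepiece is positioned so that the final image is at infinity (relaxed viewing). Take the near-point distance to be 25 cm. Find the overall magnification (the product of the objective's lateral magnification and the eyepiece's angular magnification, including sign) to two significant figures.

Convert to cm: f_obj = 16 mm = 1.6 cm; d_o = 17.90 mm = 1.79 cm.
Objective: 1/d_i = 1/f_obj - 1/d_o = 1/1.6 - 1/1.79 = 0.06634 cm^-1, so d_i = 15.074 cm.
m_obj = -d_i/d_o = -15.074/1.79 = -8.421.
Eyepiece angular magnification (image at infinity): M_eye = D/f_e = 25/3 = 8.333.
Overall M = m_obj x M_eye = (-8.421)(8.333) = -70.18.

-70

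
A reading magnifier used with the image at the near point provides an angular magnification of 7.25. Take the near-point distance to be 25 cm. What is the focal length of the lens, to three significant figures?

4.00 cm

For the image at the near point, M = 1 + D/f.
f = D/(M - 1) = 25/(7.25 - 1) = 4.000 cm.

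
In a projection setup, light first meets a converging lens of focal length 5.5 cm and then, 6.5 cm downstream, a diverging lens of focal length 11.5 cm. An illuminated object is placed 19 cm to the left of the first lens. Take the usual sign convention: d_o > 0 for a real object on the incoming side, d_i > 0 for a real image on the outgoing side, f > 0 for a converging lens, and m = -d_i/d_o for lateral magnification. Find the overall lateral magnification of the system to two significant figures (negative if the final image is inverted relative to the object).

First lens: d_i1 = 1/(1/5.5 - 1/19) = 7.741 cm.
m_1 = -(7.741)/19 = -0.4074.
Since 7.741 cm > 6.5 cm, the first image lies past the second lens and serves as a virtual object: d_o2 = L - d_i1 = -1.241 cm.
Second lens: d_i2 = 1/(1/(-11.5) - 1/(-1.241)) = 1.391 cm.
m_2 = -(1.391)/(-1.241) = 1.1209.
Total m = m_1 x m_2 = (-0.4074)(1.1209) = -0.4567.

-0.46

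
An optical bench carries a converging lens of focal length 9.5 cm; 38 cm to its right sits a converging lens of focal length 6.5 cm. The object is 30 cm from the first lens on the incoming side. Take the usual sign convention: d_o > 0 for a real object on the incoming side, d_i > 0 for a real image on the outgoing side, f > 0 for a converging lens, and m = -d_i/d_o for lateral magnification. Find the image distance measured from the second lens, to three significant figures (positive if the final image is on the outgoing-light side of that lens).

First lens: d_i1 = 1/(1/9.5 - 1/30) = 13.902 cm.
The intermediate image is 13.902 cm to the right of lens 1, so d_o2 = L - d_i1 = 38 - 13.902 = 24.098 cm.
Second lens: d_i2 = 1/(1/6.5 - 1/(24.098)) = 8.901 cm.

8.90 cm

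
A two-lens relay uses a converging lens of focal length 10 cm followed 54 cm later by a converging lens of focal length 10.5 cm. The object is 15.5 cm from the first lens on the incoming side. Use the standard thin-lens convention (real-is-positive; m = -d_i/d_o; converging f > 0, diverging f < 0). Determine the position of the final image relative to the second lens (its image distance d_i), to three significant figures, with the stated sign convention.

First lens: d_i1 = 1/(1/10 - 1/15.5) = 28.182 cm.
That image sits 25.818 cm in front of the second lens, so d_o2 = 25.818 cm.
Second lens: d_i2 = 1/(1/10.5 - 1/(25.818)) = 17.697 cm.

17.7 cm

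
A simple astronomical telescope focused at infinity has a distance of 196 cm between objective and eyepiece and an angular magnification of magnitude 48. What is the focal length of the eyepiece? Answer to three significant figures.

In normal adjustment the tube length equals f_obj + f_eye and |M| = f_obj/f_eye.
So f_obj = 48 f_eye and 48 f_eye + f_eye = 196 cm, giving f_eye = 196/49 = 4.000 cm and f_obj = 192.000 cm.

4.00 cm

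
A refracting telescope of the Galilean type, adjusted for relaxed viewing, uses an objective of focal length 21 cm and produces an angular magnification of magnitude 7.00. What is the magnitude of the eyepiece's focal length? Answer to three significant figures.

3.00 cm

|M| = f_obj/|f_eye|, so |f_eye| = f_obj/|M| = 21/7.0 = 3.000 cm.
(The eyepiece is diverging, so its signed focal length is -3.000 cm.)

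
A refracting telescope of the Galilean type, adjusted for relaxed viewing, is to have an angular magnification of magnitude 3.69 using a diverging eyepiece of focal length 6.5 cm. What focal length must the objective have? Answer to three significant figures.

24.0 cm

|M| = f_obj/|f_eye|, so f_obj = |M| x |f_eye| = 3.69 x 6.5 = 23.985 cm.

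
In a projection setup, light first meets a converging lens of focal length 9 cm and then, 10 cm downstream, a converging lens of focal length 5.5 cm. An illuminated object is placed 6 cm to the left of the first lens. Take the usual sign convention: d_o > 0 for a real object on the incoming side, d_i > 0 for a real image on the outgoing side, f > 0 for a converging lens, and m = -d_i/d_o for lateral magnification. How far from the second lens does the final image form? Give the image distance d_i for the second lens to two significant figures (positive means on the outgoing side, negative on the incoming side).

6.8 cm

First lens: d_i1 = 1/(1/9 - 1/6) = -18.000 cm.
With d_i1 < 0 the first image is virtual and lies on the object side; the object distance for lens 2 is d_o2 = 10 - (-18.000) = 28.000 cm.
Second lens: d_i2 = 1/(1/5.5 - 1/(28.000)) = 6.844 cm.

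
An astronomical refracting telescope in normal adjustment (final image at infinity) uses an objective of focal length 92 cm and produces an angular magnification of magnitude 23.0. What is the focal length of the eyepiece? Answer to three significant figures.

4.00 cm

|M| = f_obj/f_eye, so f_eye = f_obj/|M| = 92/23.0 = 4.000 cm.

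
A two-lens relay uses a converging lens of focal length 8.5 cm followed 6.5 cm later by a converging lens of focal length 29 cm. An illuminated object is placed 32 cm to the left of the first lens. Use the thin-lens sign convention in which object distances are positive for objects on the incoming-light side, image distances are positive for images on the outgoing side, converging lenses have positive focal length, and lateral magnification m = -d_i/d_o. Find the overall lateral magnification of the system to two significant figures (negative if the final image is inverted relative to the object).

-0.31

Lens 1: 1/d_i1 = 1/f_1 - 1/d_o1 = 1/8.5 - 1/32 = 0.08640 cm^-1, so d_i1 = 11.574 cm.
m_1 = -(11.574)/32 = -0.3617.
Since 11.574 cm > 6.5 cm, the first image lies past the second lens and serves as a virtual object: d_o2 = L - d_i1 = -5.074 cm.
Lens 2: 1/d_i2 = 1/f_2 - 1/d_o2 = 1/29 - 1/(-5.074) = 0.23155 cm^-1, so d_i2 = 4.319 cm.
m_2 = -(4.319)/(-5.074) = 0.8511.
The system's lateral magnification is m_1 m_2 = (-0.3617)(0.8511) = -0.3078.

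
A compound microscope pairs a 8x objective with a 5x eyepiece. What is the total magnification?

40

The overall magnification of a compound microscope is the product of the objective and eyepiece magnifications:
M = M_obj x M_eye = 8 x 5 = 40.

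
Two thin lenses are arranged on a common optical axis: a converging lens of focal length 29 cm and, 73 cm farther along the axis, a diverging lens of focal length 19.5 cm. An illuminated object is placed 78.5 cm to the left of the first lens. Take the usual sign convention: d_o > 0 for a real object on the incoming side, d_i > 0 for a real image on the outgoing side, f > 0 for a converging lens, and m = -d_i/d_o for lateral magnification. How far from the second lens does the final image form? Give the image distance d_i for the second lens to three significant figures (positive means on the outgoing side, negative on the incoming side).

-11.3 cm

First lens: d_i1 = 1/(1/29 - 1/78.5) = 45.990 cm.
The intermediate image is 45.990 cm to the right of lens 1, so d_o2 = L - d_i1 = 73 - 45.990 = 27.010 cm.
Second lens: d_i2 = 1/(1/(-19.5) - 1/(27.010)) = -11.324 cm.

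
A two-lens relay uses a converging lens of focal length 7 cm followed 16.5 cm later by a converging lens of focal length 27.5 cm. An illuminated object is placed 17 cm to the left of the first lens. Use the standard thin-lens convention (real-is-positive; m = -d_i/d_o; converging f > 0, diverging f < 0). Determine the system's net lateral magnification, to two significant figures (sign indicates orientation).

-0.84

First lens: d_i1 = 1/(1/7 - 1/17) = 11.900 cm.
m_1 = -(11.900)/17 = -0.7000.
That image sits 4.600 cm in front of the second lens, so d_o2 = 4.600 cm.
Second lens: d_i2 = 1/(1/27.5 - 1/(4.600)) = -5.524 cm.
m_2 = -(-5.524)/(4.600) = 1.2009.
Overall magnification: m = m_1 m_2 = -0.8406.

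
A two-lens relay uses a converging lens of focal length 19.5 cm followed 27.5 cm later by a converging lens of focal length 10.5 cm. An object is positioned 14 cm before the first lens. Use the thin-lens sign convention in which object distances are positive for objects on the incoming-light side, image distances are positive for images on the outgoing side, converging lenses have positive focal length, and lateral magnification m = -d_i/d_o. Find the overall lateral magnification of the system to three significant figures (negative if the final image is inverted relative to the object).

-0.559

Lens 1: 1/d_i1 = 1/f_1 - 1/d_o1 = 1/19.5 - 1/14 = -0.02015 cm^-1, so d_i1 = -49.636 cm.
m_1 = -(-49.636)/14 = 3.5455.
With d_i1 < 0 the first image is virtual and lies on the object side; the object distance for lens 2 is d_o2 = 27.5 - (-49.636) = 77.136 cm.
Lens 2: 1/d_i2 = 1/f_2 - 1/d_o2 = 1/10.5 - 1/(77.136) = 0.08227 cm^-1, so d_i2 = 12.155 cm.
m_2 = -(12.155)/(77.136) = -0.1576.
The system's lateral magnification is m_1 m_2 = (3.5455)(-0.1576) = -0.5587.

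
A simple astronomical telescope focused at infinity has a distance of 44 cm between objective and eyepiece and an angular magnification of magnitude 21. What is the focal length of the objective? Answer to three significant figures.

42.0 cm

In normal adjustment the tube length equals f_obj + f_eye and |M| = f_obj/f_eye.
So f_obj = 21 f_eye and 21 f_eye + f_eye = 44 cm, giving f_eye = 44/22 = 2.000 cm and f_obj = 42.000 cm.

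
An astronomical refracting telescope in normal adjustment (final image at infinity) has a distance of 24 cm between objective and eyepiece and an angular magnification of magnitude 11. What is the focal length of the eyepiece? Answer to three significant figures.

2.00 cm

In normal adjustment the tube length equals f_obj + f_eye and |M| = f_obj/f_eye.
So f_obj = 11 f_eye and 11 f_eye + f_eye = 24 cm, giving f_eye = 24/12 = 2.000 cm and f_obj = 22.000 cm.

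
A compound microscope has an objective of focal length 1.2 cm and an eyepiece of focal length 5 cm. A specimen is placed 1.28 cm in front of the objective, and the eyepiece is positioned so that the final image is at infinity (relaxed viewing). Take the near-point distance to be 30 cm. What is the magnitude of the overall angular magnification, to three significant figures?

90.0

Objective: 1/d_i = 1/f_obj - 1/d_o = 1/1.2 - 1/1.28 = 0.05208 cm^-1, so d_i = 19.200 cm.
m_obj = -d_i/d_o = -19.200/1.28 = -15.000.
Eyepiece angular magnification (image at infinity): M_eye = D/f_e = 30/5 = 6.000.
Overall M = m_obj x M_eye = (-15.000)(6.000) = -90.00.
|M| = 90.00.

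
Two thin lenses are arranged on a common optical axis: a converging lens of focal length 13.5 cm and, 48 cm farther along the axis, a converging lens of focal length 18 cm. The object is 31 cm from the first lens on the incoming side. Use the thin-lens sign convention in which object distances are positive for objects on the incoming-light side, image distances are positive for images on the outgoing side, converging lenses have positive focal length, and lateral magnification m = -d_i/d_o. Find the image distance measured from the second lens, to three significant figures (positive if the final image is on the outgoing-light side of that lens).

71.2 cm

Applying the thin-lens equation to the first lens, 1/13.5 = 1/31 + 1/d_i1, which gives d_i1 = 23.914 cm.
The intermediate image is 23.914 cm to the right of lens 1, so d_o2 = L - d_i1 = 48 - 23.914 = 24.086 cm.
Applying the thin-lens equation again with f_2 = 18 cm and d_o2 = 24.086 cm gives d_i2 = 71.239 cm.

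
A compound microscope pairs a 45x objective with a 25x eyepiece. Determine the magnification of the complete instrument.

The overall magnification of a compound microscope is the product of the objective and eyepiece magnifications:
M = M_obj x M_eye = 45 x 25 = 1125.

1125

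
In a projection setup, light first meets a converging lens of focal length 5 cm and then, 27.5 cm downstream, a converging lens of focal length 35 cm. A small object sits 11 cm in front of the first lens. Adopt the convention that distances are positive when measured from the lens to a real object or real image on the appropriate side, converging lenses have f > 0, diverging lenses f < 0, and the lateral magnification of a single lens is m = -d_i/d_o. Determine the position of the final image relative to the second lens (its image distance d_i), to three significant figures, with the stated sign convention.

-38.5 cm

Applying the thin-lens equation to the first lens, 1/5 = 1/11 + 1/d_i1, which gives d_i1 = 9.167 cm.
Object distance for lens 2: d_o2 = 27.5 - 9.167 = 18.333 cm.
Applying the thin-lens equation again with f_2 = 35 cm and d_o2 = 18.333 cm gives d_i2 = -38.500 cm.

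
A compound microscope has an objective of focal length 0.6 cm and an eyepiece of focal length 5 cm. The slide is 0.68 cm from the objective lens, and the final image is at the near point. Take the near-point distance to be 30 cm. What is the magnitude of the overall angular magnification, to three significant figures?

52.5

Objective: 1/d_i = 1/f_obj - 1/d_o = 1/0.6 - 1/0.68 = 0.19608 cm^-1, so d_i = 5.100 cm.
m_obj = -d_i/d_o = -5.100/0.68 = -7.500.
Eyepiece angular magnification (image at near point): M_eye = 1 + D/f_e = 1 + 30/5 = 7.000.
Overall M = m_obj x M_eye = (-7.500)(7.000) = -52.50.
|M| = 52.50.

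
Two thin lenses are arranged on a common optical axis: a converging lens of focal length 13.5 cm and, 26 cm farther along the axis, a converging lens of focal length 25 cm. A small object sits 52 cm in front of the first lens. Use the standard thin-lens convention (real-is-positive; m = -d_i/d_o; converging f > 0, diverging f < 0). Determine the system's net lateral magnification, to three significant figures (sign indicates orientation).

-0.509

Lens 1: 1/d_i1 = 1/f_1 - 1/d_o1 = 1/13.5 - 1/52 = 0.05484 cm^-1, so d_i1 = 18.234 cm.
m_1 = -(18.234)/52 = -0.3506.
The intermediate image is 18.234 cm to the right of lens 1, so d_o2 = L - d_i1 = 26 - 18.234 = 7.766 cm.
Lens 2: 1/d_i2 = 1/f_2 - 1/d_o2 = 1/25 - 1/(7.766) = -0.08876 cm^-1, so d_i2 = -11.266 cm.
m_2 = -(-11.266)/(7.766) = 1.4506.
Overall magnification: m = m_1 m_2 = -0.5087.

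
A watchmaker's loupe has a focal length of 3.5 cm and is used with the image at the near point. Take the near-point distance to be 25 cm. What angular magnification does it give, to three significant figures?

8.14

M = 1 + D/f = 1 + 25/3.5 = 8.143.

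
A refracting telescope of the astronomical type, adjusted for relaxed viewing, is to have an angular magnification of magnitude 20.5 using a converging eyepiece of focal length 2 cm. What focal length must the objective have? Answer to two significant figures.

41 cm

|M| = f_obj/|f_eye|, so f_obj = |M| x |f_eye| = 20.5 x 2 = 41.000 cm.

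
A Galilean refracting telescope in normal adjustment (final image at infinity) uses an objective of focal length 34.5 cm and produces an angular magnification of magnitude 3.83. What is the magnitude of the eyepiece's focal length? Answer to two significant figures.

9.0 cm

|M| = f_obj/|f_eye|, so |f_eye| = f_obj/|M| = 34.5/3.83 = 9.008 cm.
(The eyepiece is diverging, so its signed focal length is -9.008 cm.)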